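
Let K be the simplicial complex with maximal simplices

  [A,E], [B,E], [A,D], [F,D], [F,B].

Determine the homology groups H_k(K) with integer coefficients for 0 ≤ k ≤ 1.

Take the total order A < B < D < E < F on the vertex set. Then K (dimension 1) consists of the simplices:

  0-simplices (5): A, B, D, E, F
  1-simplices (5): AD, AE, BE, BF, DF

Hence C_0 ≅ Z^5, C_1 ≅ Z^5.

∂_1: C_1 → C_0 is given by ∂[p,q] = [q] − [p]. For instance
  ∂DF = F − D.
This gives a 5×5 integer matrix of rank 4; reducing to Smith normal form yields diagonal entries (1,1,1,1).

Computing H_k = (kernel of ∂_k) / (image of ∂_{k+1}):

  H_0: rank C_0 − rank ∂_1 = 5 − 4 = 1, and the invariant factors of ∂_1 are all 1, so H_0 ≅ Z.
  H_1: rank ker ∂_1 − rank ∂_2 = (5 − 4) − 0 = 1, and there is no ∂_2, so H_1 ≅ Z.

H_0 ≅ Z,  H_1 ≅ Z.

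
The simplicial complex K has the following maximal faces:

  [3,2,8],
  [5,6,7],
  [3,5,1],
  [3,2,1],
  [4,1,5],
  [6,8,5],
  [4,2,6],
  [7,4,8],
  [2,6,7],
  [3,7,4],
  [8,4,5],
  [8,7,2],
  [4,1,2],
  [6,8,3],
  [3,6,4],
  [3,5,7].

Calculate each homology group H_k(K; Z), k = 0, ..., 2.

H_0 = Z,  H_1 = Z^2,  H_2 = Z.

Take the total order 1 < 2 < 3 < 4 < 5 < 6 < 7 < 8 on the vertex set. Then K (dimension 2) consists of the simplices:

  0-simplices (8): [1], [2], [3], [4], [5], [6], [7], [8]
  1-simplices (24): (24 of them)
  2-simplices (16): [1,2,3], [1,2,4], [1,3,5], [1,4,5], [2,3,8], [2,4,6], [2,6,7], [2,7,8], [3,4,6], [3,4,7], [3,5,7], [3,6,8], [4,5,8], [4,7,8], [5,6,7], [5,6,8]

so the chain groups are C_0 ≅ Z^8, C_1 ≅ Z^24, C_2 ≅ Z^16.

Boundary ∂_1: C_1 → C_0 sends each edge [p,q] (with p < q) to q − p. For instance
  ∂[2,8] = [8] − [2].
The resulting 8×24 matrix has rank 7, and its Smith normal form has invariant factors (1,1,1,1,1,1,1).

The boundary map ∂_2: C_2 → C_1 sends each 2-simplex [p,q,r] to [q,r] − [p,r] + [p,q]. For instance
  ∂[2,3,8] = [3,8] − [2,8] + [2,3],
  ∂[2,7,8] = [7,8] − [2,8] + [2,7].
The 24×16 boundary matrix has rank 15 and Smith normal form diag(1,1,1,1,1,1,1,1,1,1,1,1,1,1,1).

Computing H_k = (kernel of ∂_k) / (image of ∂_{k+1}):

  H_0: rank C_0 − rank ∂_1 = 8 − 7 = 1, and the invariant factors of ∂_1 are all 1, so H_0 ≅ Z.
  H_1: rank ker ∂_1 − rank ∂_2 = (24 − 7) − 15 = 2, and the invariant factors of ∂_2 are all 1, so H_1 ≅ Z^2.
  H_2: rank ker ∂_2 − rank ∂_3 = (16 − 15) − 0 = 1, and there is no ∂_3, so H_2 ≅ Z.

As a check, the Euler characteristic is 8 − 24 + 16 = 0, which agrees with 1 − 2 + 1 = 0.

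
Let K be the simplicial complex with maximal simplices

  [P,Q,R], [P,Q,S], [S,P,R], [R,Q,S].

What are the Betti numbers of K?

K has 4 vertices, 6 edges, 4 triangles.
rank ∂_0 = 0, rank ∂_1 = 3 ⇒ b_0 = 4 − 0 − 3 = 1; all invariant factors of ∂_1 are 1 so no torsion. So H_0 ≅ Z.
rank ∂_1 = 3, rank ∂_2 = 3 ⇒ b_1 = 6 − 3 − 3 = 0; all invariant factors of ∂_2 are 1 so no torsion. So H_1 ≅ 0.
rank ∂_2 = 3, rank ∂_3 = 0 ⇒ b_2 = 4 − 3 − 0 = 1. So H_2 ≅ Z.

b_0 = 1, b_1 = 0, b_2 = 1.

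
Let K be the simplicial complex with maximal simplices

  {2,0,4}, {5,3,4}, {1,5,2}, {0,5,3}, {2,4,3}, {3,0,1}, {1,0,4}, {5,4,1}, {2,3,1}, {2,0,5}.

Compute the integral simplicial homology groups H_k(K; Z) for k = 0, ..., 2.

H_0 ≅ Z,  H_1 ≅ Z/2,  H_2 = 0.

We work with the vertex ordering 0 < 1 < 2 < 3 < 4 < 5. The simplices of K, each written with vertices in increasing order, are:

  0-simplices (6): [0], [1], [2], [3], [4], [5]
  1-simplices (15): [0,1], [0,2], [0,3], [0,4], [0,5], [1,2], [1,3], [1,4], [1,5], [2,3], [2,4], [2,5], [3,4], [3,5], [4,5]
  2-simplices (10): [0,1,3], [0,1,4], [0,2,4], [0,2,5], [0,3,5], [1,2,3], [1,2,5], [1,4,5], [2,3,4], [3,4,5]

giving chain groups C_0 ≅ Z^6, C_1 ≅ Z^15, C_2 ≅ Z^10.

Boundary ∂_1: C_1 → C_0 is given by ∂[p,q] = [q] − [p]. For instance
  ∂[1,2] = [2] − [1].
The resulting 6×15 matrix has rank 5, and its Smith normal form has invariant factors (1,1,1,1,1).

The boundary map ∂_2: C_2 → C_1 maps a triangle to the signed sum of its edges. For instance
  ∂[1,4,5] = [4,5] − [1,5] + [1,4],
  ∂[0,1,3] = [1,3] − [0,3] + [0,1].
As a 15×10 matrix over Z this has rank 10, with invariant factors (1,1,1,1,1,1,1,1,1,2).

Reading off H_k = ker ∂_k / im ∂_{k+1}:

  H_0: rank C_0 − rank ∂_1 = 6 − 5 = 1, and the invariant factors of ∂_1 are all 1, so H_0 ≅ Z.
  H_1: rank ker ∂_1 − rank ∂_2 = (15 − 5) − 10 = 0, and ∂_2 has invariant factor 2 > 1, so H_1 ≅ Z/2.
  H_2: rank ker ∂_2 − rank ∂_3 = (10 − 10) − 0 = 0, and there is no ∂_3, so H_2 ≅ 0.

(K is a triangulation of the real projective plane RP^2.)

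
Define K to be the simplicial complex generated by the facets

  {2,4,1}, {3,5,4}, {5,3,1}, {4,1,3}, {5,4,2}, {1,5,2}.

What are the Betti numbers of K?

Take the total order 1 < 2 < 3 < 4 < 5 on the vertex set. Then K (dimension 2) consists of the simplices:

  0-simplices (5): [1], [2], [3], [4], [5]
  1-simplices (9): [1,2], [1,3], [1,4], [1,5], [2,4], [2,5], [3,4], [3,5], [4,5]
  2-simplices (6): [1,2,4], [1,2,5], [1,3,4], [1,3,5], [2,4,5], [3,4,5]

giving chain groups C_0 ≅ Z^5, C_1 ≅ Z^9, C_2 ≅ Z^6.

∂_1: C_1 → C_0 maps an edge to its endpoints' difference, ∂[p,q] = q − p. For instance
  ∂[1,2] = [2] − [1].
The 5×9 boundary matrix has rank 4 and Smith normal form diag(1,1,1,1).

The boundary map ∂_2: C_2 → C_1 acts by ∂[p,q,r] = [q,r] − [p,r] + [p,q]. For instance
  ∂[1,3,4] = [3,4] − [1,4] + [1,3],
  ∂[3,4,5] = [4,5] − [3,5] + [3,4].
This gives a 9×6 integer matrix of rank 5; reducing to Smith normal form yields diagonal entries (1,1,1,1,1).

Now H_k = ker ∂_k / im ∂_{k+1}, so:

  H_0: rank C_0 − rank ∂_1 = 5 − 4 = 1, and the invariant factors of ∂_1 are all 1, so H_0 ≅ Z.
  H_1: rank ker ∂_1 − rank ∂_2 = (9 − 4) − 5 = 0, and the invariant factors of ∂_2 are all 1, so H_1 ≅ 0.
  H_2: rank ker ∂_2 − rank ∂_3 = (6 − 5) − 0 = 1, and there is no ∂_3, so H_2 ≅ Z.

As a check, the Euler characteristic is 5 − 9 + 6 = 2, which agrees with 1 − 0 + 1 = 2.

Hence the Betti numbers are b_0 = 1, b_1 = 0, b_2 = 1.

b_0 = 1, b_1 = 0, b_2 = 1.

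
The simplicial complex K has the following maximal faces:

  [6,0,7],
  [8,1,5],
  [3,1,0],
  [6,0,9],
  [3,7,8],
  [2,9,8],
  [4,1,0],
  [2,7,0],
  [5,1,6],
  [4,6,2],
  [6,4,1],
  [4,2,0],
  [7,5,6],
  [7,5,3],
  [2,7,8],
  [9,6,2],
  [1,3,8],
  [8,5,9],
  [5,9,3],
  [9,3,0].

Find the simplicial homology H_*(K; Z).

H_0 ≅ Z,  H_1 ≅ Z ⊕ Z/2,  H_2 = 0.

Order the vertices as 0 < 1 < 2 < 3 < 4 < 5 < 6 < 7 < 8 < 9. Listing each simplex with vertices in this order, K has dimension 2 with simplices:

  0-simplices (10): [0], [1], [2], [3], [4], [5], [6], [7], [8], [9]
  1-simplices (30): (30 of them)
  2-simplices (20): (20 of them)

Hence C_0 ≅ Z^10, C_1 ≅ Z^30, C_2 ≅ Z^20.

Boundary ∂_1: C_1 → C_0 sends each edge [p,q] (with p < q) to q − p. For instance
  ∂[5,7] = [7] − [5].
This gives a 10×30 integer matrix of rank 9; reducing to Smith normal form yields diagonal entries (1,1,1,1,1,1,1,1,1).

Boundary ∂_2: C_2 → C_1 maps a triangle to the signed sum of its edges. For instance
  ∂[0,2,4] = [2,4] − [0,4] + [0,2],
  ∂[2,6,9] = [6,9] − [2,9] + [2,6].
As a 30×20 matrix over Z this has rank 20, with invariant factors (1,1,1,1,1,1,1,1,1,1,1,1,1,1,1,1,1,1,1,2).

Computing H_k = (kernel of ∂_k) / (image of ∂_{k+1}):

  H_0: rank C_0 − rank ∂_1 = 10 − 9 = 1, and the invariant factors of ∂_1 are all 1, so H_0 = Z.
  H_1: rank ker ∂_1 − rank ∂_2 = (30 − 9) − 20 = 1, and ∂_2 has invariant factor 2 > 1, so H_1 = Z ⊕ Z/2.
  H_2: rank ker ∂_2 − rank ∂_3 = (20 − 20) − 0 = 0, and there is no ∂_3, so H_2 = 0.

As a check, the Euler characteristic is 10 − 30 + 20 = 0, which agrees with 1 − 1 + 0 = 0.
(K is a triangulation of the Klein bottle.)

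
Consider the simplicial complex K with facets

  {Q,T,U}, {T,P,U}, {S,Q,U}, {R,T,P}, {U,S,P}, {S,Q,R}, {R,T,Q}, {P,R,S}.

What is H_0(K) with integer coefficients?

H_0 ≅ Z.

Fix the vertex order P < Q < R < S < T < U and write every simplex with vertices in increasing order. Then dim K = 2 and the simplices of K are:

  0-simplices (6): P, Q, R, S, T, U
  1-simplices (12): PR, PS, PT, PU, QR, QS, QT, QU, RS, RT, SU, TU
  2-simplices (8): PRS, PRT, PSU, PTU, QRS, QRT, QSU, QTU

giving chain groups C_0 ≅ Z^6, C_1 ≅ Z^12, C_2 ≅ Z^8.

∂_1: C_1 → C_0 is given by ∂[p,q] = [q] − [p].
This gives a 6×12 integer matrix of rank 5; reducing to Smith normal form yields diagonal entries (1,1,1,1,1).

Boundary ∂_2: C_2 → C_1 sends each 2-simplex [p,q,r] to [q,r] − [p,r] + [p,q]. For instance
  ∂PRT = RT − PT + PR,
  ∂PSU = SU − PU + PS.
This gives a 12×8 integer matrix of rank 7; reducing to Smith normal form yields diagonal entries (1,1,1,1,1,1,1).

From H_k ≅ ker(∂_k) / im(∂_{k+1}) we obtain:

  H_0: rank C_0 − rank ∂_1 = 6 − 5 = 1, and the invariant factors of ∂_1 are all 1, so H_0 = Z.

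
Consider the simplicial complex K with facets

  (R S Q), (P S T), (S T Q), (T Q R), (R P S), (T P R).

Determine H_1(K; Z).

We work with the vertex ordering P < Q < R < S < T. The simplices of K, each written with vertices in increasing order, are:

  0-simplices (5): P, Q, R, S, T
  1-simplices (9): PR, PS, PT, QR, QS, QT, RS, RT, ST
  2-simplices (6): PRS, PRT, PST, QRS, QRT, QST

giving chain groups C_0 ≅ Z^5, C_1 ≅ Z^9, C_2 ≅ Z^6.

∂_1: C_1 → C_0 maps an edge to its endpoints' difference, ∂[p,q] = q − p. For instance
  ∂PS = S − P.
The resulting 5×9 matrix has rank 4, and its Smith normal form has invariant factors (1,1,1,1).

Boundary ∂_2: C_2 → C_1 maps a triangle to the signed sum of its edges. For instance
  ∂PRT = RT − PT + PR,
  ∂QRT = RT − QT + QR.
The resulting 9×6 matrix has rank 5, and its Smith normal form has invariant factors (1,1,1,1,1).

Reading off H_k = ker ∂_k / im ∂_{k+1}:

  H_1: rank ker ∂_1 − rank ∂_2 = (9 − 4) − 5 = 0, and the invariant factors of ∂_2 are all 1, so H_1 = 0.

H_1 ≅ 0.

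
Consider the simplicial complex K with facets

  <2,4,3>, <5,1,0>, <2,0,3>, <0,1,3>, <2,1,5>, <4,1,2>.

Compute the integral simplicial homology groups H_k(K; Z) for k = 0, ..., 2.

Order the vertices as 0 < 1 < 2 < 3 < 4 < 5. Listing each simplex with vertices in this order, K has dimension 2 with simplices:

  0-simplices (6): [0], [1], [2], [3], [4], [5]
  1-simplices (12): [0,1], [0,2], [0,3], [0,5], [1,2], [1,3], [1,4], [1,5], [2,3], [2,4], [2,5], [3,4]
  2-simplices (6): [0,1,3], [0,1,5], [0,2,3], [1,2,4], [1,2,5], [2,3,4]

giving chain groups C_0 ≅ Z^6, C_1 ≅ Z^12, C_2 ≅ Z^6.

Boundary ∂_1: C_1 → C_0 is given by ∂[p,q] = [q] − [p]. For instance
  ∂[0,1] = [1] − [0].
The 6×12 boundary matrix has rank 5 and Smith normal form diag(1,1,1,1,1).

The boundary map ∂_2: C_2 → C_1 sends each 2-simplex [p,q,r] to [q,r] − [p,r] + [p,q]. For instance
  ∂[0,1,3] = [1,3] − [0,3] + [0,1],
  ∂[1,2,4] = [2,4] − [1,4] + [1,2].
This gives a 12×6 integer matrix of rank 6; reducing to Smith normal form yields diagonal entries (1,1,1,1,1,1).

Now H_k = ker ∂_k / im ∂_{k+1}, so:

  H_0: rank C_0 − rank ∂_1 = 6 − 5 = 1, and the invariant factors of ∂_1 are all 1, so H_0 = Z.
  H_1: rank ker ∂_1 − rank ∂_2 = (12 − 5) − 6 = 1, and the invariant factors of ∂_2 are all 1, so H_1 = Z.
  H_2: rank ker ∂_2 − rank ∂_3 = (6 − 6) − 0 = 0, and there is no ∂_3, so H_2 = 0.

As a check, the Euler characteristic is 6 − 12 + 6 = 0, which agrees with 1 − 1 + 0 = 0.
(K is a triangulation of the cylinder S^1 x I.)

H_0 ≅ Z,  H_1 ≅ Z,  H_2 = 0.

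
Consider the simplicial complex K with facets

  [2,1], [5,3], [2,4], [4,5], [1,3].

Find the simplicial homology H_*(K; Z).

Order the vertices as 1 < 2 < 3 < 4 < 5. Listing each simplex with vertices in this order, K has dimension 1 with simplices:

  0-simplices (5): [1], [2], [3], [4], [5]
  1-simplices (5): [1,2], [1,3], [2,4], [3,5], [4,5]

giving chain groups C_0 ≅ Z^5, C_1 ≅ Z^5.

The boundary map ∂_1: C_1 → C_0 is given by ∂[p,q] = [q] − [p].
As a 5×5 matrix over Z this has rank 4, with invariant factors (1,1,1,1).

Now H_k = ker ∂_k / im ∂_{k+1}, so:

  H_0: rank C_0 − rank ∂_1 = 5 − 4 = 1, and the invariant factors of ∂_1 are all 1, so H_0 ≅ Z.
  H_1: rank ker ∂_1 − rank ∂_2 = (5 − 4) − 0 = 1, and there is no ∂_2, so H_1 ≅ Z.

As a check, the Euler characteristic is 5 − 5 = 0, which agrees with 1 − 1 = 0.
(K is a triangulation of the circle S^1.)

H_0 ≅ Z,  H_1 ≅ Z.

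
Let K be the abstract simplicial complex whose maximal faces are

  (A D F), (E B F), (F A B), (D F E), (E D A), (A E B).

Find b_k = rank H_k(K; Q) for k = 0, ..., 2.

We work with the vertex ordering A < B < D < E < F. The simplices of K, each written with vertices in increasing order, are:

  0-simplices (5): A, B, D, E, F
  1-simplices (9): AB, AD, AE, AF, BE, BF, DE, DF, EF
  2-simplices (6): ABE, ABF, ADE, ADF, BEF, DEF

so the chain groups are C_0 ≅ Z^5, C_1 ≅ Z^9, C_2 ≅ Z^6.

∂_1: C_1 → C_0 sends each edge [p,q] (with p < q) to q − p. For instance
  ∂DF = F − D.
The 5×9 boundary matrix has rank 4 and Smith normal form diag(1,1,1,1).

Boundary ∂_2: C_2 → C_1 acts by ∂[p,q,r] = [q,r] − [p,r] + [p,q]. For instance
  ∂ABF = BF − AF + AB,
  ∂ABE = BE − AE + AB.
The 9×6 boundary matrix has rank 5 and Smith normal form diag(1,1,1,1,1).

Now H_k = ker ∂_k / im ∂_{k+1}, so:

  H_0: rank C_0 − rank ∂_1 = 5 − 4 = 1, and the invariant factors of ∂_1 are all 1, so H_0 = Z.
  H_1: rank ker ∂_1 − rank ∂_2 = (9 − 4) − 5 = 0, and the invariant factors of ∂_2 are all 1, so H_1 = 0.
  H_2: rank ker ∂_2 − rank ∂_3 = (6 − 5) − 0 = 1, and there is no ∂_3, so H_2 = Z.

Hence the Betti numbers are b_0 = 1, b_1 = 0, b_2 = 1.

b_0 = 1, b_1 = 0, b_2 = 1.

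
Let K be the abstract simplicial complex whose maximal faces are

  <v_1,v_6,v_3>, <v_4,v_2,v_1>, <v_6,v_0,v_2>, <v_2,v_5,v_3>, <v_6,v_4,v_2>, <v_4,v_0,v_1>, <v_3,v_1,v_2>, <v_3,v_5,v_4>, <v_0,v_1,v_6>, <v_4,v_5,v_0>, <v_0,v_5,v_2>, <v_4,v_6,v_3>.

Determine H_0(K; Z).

H_0 = Z.

Order the vertices as v_0 < v_1 < v_2 < v_3 < v_4 < v_5 < v_6. Listing each simplex with vertices in this order, K has dimension 2 with simplices:

  0-simplices (7): [v_0], [v_1], [v_2], [v_3], [v_4], [v_5], [v_6]
  1-simplices (18): (18 of them)
  2-simplices (12): (12 of them)

giving chain groups C_0 ≅ Z^7, C_1 ≅ Z^18, C_2 ≅ Z^12.

The boundary map ∂_1: C_1 → C_0 maps an edge to its endpoints' difference, ∂[p,q] = q − p.
As a 7×18 matrix over Z this has rank 6, with invariant factors (1,1,1,1,1,1).

Boundary ∂_2: C_2 → C_1 sends each 2-simplex [p,q,r] to [q,r] − [p,r] + [p,q]. For instance
  ∂[v_1,v_2,v_4] = [v_2,v_4] − [v_1,v_4] + [v_1,v_2],
  ∂[v_3,v_4,v_6] = [v_4,v_6] − [v_3,v_6] + [v_3,v_4].
The resulting 18×12 matrix has rank 12, and its Smith normal form has invariant factors (1,1,1,1,1,1,1,1,1,1,1,2).

Now H_k = ker ∂_k / im ∂_{k+1}, so:

  H_0: rank C_0 − rank ∂_1 = 7 − 6 = 1, and the invariant factors of ∂_1 are all 1, so H_0 = Z.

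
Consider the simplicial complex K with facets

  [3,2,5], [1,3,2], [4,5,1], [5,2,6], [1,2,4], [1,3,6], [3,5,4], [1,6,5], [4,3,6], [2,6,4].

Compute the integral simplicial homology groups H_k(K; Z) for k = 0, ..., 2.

Fix the vertex order 1 < 2 < 3 < 4 < 5 < 6 and write every simplex with vertices in increasing order. Then dim K = 2 and the simplices of K are:

  0-simplices (6): [1], [2], [3], [4], [5], [6]
  1-simplices (15): [1,2], [1,3], [1,4], [1,5], [1,6], [2,3], [2,4], [2,5], [2,6], [3,4], [3,5], [3,6], [4,5], [4,6], [5,6]
  2-simplices (10): [1,2,3], [1,2,4], [1,3,6], [1,4,5], [1,5,6], [2,3,5], [2,4,6], [2,5,6], [3,4,5], [3,4,6]

so the chain groups are C_0 ≅ Z^6, C_1 ≅ Z^15, C_2 ≅ Z^10.

The boundary map ∂_1: C_1 → C_0 sends each edge [p,q] (with p < q) to q − p.
As a 6×15 matrix over Z this has rank 5, with invariant factors (1,1,1,1,1).

The boundary map ∂_2: C_2 → C_1 acts by ∂[p,q,r] = [q,r] − [p,r] + [p,q]. For instance
  ∂[2,3,5] = [3,5] − [2,5] + [2,3],
  ∂[1,2,4] = [2,4] − [1,4] + [1,2].
The 15×10 boundary matrix has rank 10 and Smith normal form diag(1,1,1,1,1,1,1,1,1,2).

Computing H_k = (kernel of ∂_k) / (image of ∂_{k+1}):

  H_0: rank C_0 − rank ∂_1 = 6 − 5 = 1, and the invariant factors of ∂_1 are all 1, so H_0 ≅ Z.
  H_1: rank ker ∂_1 − rank ∂_2 = (15 − 5) − 10 = 0, and ∂_2 has invariant factor 2 > 1, so H_1 ≅ Z/2.
  H_2: rank ker ∂_2 − rank ∂_3 = (10 − 10) − 0 = 0, and there is no ∂_3, so H_2 ≅ 0.

H_0 ≅ Z,  H_1 ≅ Z/2,  H_2 = 0.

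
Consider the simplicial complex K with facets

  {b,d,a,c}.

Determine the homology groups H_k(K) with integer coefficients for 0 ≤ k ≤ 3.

Fix the vertex order a < b < c < d and write every simplex with vertices in increasing order. Then dim K = 3 and the simplices of K are:

  0-simplices (4): a, b, c, d
  1-simplices (6): ab, ac, ad, bc, bd, cd
  2-simplices (4): abc, abd, acd, bcd
  3-simplices (1): abcd

so the chain groups are C_0 ≅ Z^4, C_1 ≅ Z^6, C_2 ≅ Z^4, C_3 ≅ Z^1.

∂_1: C_1 → C_0 sends each edge [p,q] (with p < q) to q − p. For instance
  ∂bd = d − b.
As a 4×6 matrix over Z this has rank 3, with invariant factors (1,1,1).

The boundary map ∂_2: C_2 → C_1 maps a triangle to the signed sum of its edges. For instance
  ∂bcd = cd − bd + bc,
  ∂abc = bc − ac + ab.
This gives a 6×4 integer matrix of rank 3; reducing to Smith normal form yields diagonal entries (1,1,1).

Boundary ∂_3: C_3 → C_2 sends each 3-simplex σ to the alternating sum Σ_i (−1)^i (σ with its i-th vertex removed). For instance
  ∂abcd = bcd − acd + abd − abc.
The resulting 4×1 matrix has rank 1, and its Smith normal form has invariant factors (1).

Computing H_k = (kernel of ∂_k) / (image of ∂_{k+1}):

  H_0: rank C_0 − rank ∂_1 = 4 − 3 = 1, and the invariant factors of ∂_1 are all 1, so H_0 ≅ Z.
  H_1: rank ker ∂_1 − rank ∂_2 = (6 − 3) − 3 = 0, and the invariant factors of ∂_2 are all 1, so H_1 ≅ 0.
  H_2: rank ker ∂_2 − rank ∂_3 = (4 − 3) − 1 = 0, and the invariant factors of ∂_3 are all 1, so H_2 ≅ 0.
  H_3: rank ker ∂_3 − rank ∂_4 = (1 − 1) − 0 = 0, and there is no ∂_4, so H_3 ≅ 0.

H_0 ≅ Z,  H_1 = 0,  H_2 = 0,  H_3 = 0.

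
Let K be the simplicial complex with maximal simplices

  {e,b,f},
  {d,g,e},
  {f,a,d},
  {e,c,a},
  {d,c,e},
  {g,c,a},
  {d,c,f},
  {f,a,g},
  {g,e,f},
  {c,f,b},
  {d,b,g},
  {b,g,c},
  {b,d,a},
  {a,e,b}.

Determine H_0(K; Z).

We work with the vertex ordering a < b < c < d < e < f < g. The simplices of K, each written with vertices in increasing order, are:

  0-simplices (7): a, b, c, d, e, f, g
  1-simplices (21): ab, ac, ad, ae, af, ag, bc, bd, be, bf, bg, cd, ce, cf, cg, de, df, dg, ef, eg, fg
  2-simplices (14): abd, abe, ace, acg, adf, afg, bcf, bcg, bdg, bef, cde, cdf, deg, efg

Hence C_0 ≅ Z^7, C_1 ≅ Z^21, C_2 ≅ Z^14.

∂_1: C_1 → C_0 maps an edge to its endpoints' difference, ∂[p,q] = q − p. For instance
  ∂dg = g − d.
This gives a 7×21 integer matrix of rank 6; reducing to Smith normal form yields diagonal entries (1,1,1,1,1,1).

The boundary map ∂_2: C_2 → C_1 acts by ∂[p,q,r] = [q,r] − [p,r] + [p,q]. For instance
  ∂cde = de − ce + cd,
  ∂deg = eg − dg + de.
The resulting 21×14 matrix has rank 13, and its Smith normal form has invariant factors (1,1,1,1,1,1,1,1,1,1,1,1,1).

From H_k ≅ ker(∂_k) / im(∂_{k+1}) we obtain:

  H_0: rank C_0 − rank ∂_1 = 7 − 6 = 1, and the invariant factors of ∂_1 are all 1, so H_0 ≅ Z.

H_0 ≅ Z.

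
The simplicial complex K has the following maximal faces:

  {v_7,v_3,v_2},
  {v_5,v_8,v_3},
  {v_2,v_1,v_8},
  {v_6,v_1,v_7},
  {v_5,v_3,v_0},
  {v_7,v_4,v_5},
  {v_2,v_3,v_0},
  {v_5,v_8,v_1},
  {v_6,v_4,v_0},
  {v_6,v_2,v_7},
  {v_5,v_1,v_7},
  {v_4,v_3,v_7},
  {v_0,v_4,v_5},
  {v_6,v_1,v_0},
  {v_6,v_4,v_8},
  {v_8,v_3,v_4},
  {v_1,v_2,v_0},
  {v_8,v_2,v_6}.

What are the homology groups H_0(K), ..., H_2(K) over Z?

H_0 = Z,  H_1 = Z ⊕ Z/2Z,  H_2 = 0.

Fix the vertex order v_0 < v_1 < v_2 < v_3 < v_4 < v_5 < v_6 < v_7 < v_8 and write every simplex with vertices in increasing order. Then dim K = 2 and the simplices of K are:

  0-simplices (9): [v_0], [v_1], [v_2], [v_3], [v_4], [v_5], [v_6], [v_7], [v_8]
  1-simplices (27): (27 of them)
  2-simplices (18): (18 of them)

Hence C_0 ≅ Z^9, C_1 ≅ Z^27, C_2 ≅ Z^18.

The boundary map ∂_1: C_1 → C_0 is given by ∂[p,q] = [q] − [p]. For instance
  ∂[v_0,v_6] = [v_6] − [v_0].
As a 9×27 matrix over Z this has rank 8, with invariant factors (1,1,1,1,1,1,1,1).

∂_2: C_2 → C_1 maps a triangle to the signed sum of its edges. For instance
  ∂[v_1,v_5,v_8] = [v_5,v_8] − [v_1,v_8] + [v_1,v_5],
  ∂[v_4,v_5,v_7] = [v_5,v_7] − [v_4,v_7] + [v_4,v_5].
The 27×18 boundary matrix has rank 18 and Smith normal form diag(1,1,1,1,1,1,1,1,1,1,1,1,1,1,1,1,1,2).

Now H_k = ker ∂_k / im ∂_{k+1}, so:

  H_0: rank C_0 − rank ∂_1 = 9 − 8 = 1, and the invariant factors of ∂_1 are all 1, so H_0 ≅ Z.
  H_1: rank ker ∂_1 − rank ∂_2 = (27 − 8) − 18 = 1, and ∂_2 has invariant factor 2 > 1, so H_1 ≅ Z ⊕ Z/2Z.
  H_2: rank ker ∂_2 − rank ∂_3 = (18 − 18) − 0 = 0, and there is no ∂_3, so H_2 ≅ 0.

As a check, the Euler characteristic is 9 − 27 + 18 = 0, which agrees with 1 − 1 + 0 = 0.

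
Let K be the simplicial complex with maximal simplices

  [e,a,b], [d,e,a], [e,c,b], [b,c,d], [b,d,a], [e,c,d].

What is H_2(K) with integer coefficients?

Fix the vertex order a < b < c < d < e and write every simplex with vertices in increasing order. Then dim K = 2 and the simplices of K are:

  0-simplices (5): a, b, c, d, e
  1-simplices (9): ab, ad, ae, bc, bd, be, cd, ce, de
  2-simplices (6): abd, abe, ade, bcd, bce, cde

Hence C_0 ≅ Z^5, C_1 ≅ Z^9, C_2 ≅ Z^6.

Boundary ∂_1: C_1 → C_0 maps an edge to its endpoints' difference, ∂[p,q] = q − p.
As a 5×9 matrix over Z this has rank 4, with invariant factors (1,1,1,1).

Boundary ∂_2: C_2 → C_1 acts by ∂[p,q,r] = [q,r] − [p,r] + [p,q]. For instance
  ∂abe = be − ae + ab,
  ∂ade = de − ae + ad.
As a 9×6 matrix over Z this has rank 5, with invariant factors (1,1,1,1,1).

Reading off H_k = ker ∂_k / im ∂_{k+1}:

  H_2: rank ker ∂_2 − rank ∂_3 = (6 − 5) − 0 = 1, and there is no ∂_3, so H_2 = Z.

H_2 ≅ Z.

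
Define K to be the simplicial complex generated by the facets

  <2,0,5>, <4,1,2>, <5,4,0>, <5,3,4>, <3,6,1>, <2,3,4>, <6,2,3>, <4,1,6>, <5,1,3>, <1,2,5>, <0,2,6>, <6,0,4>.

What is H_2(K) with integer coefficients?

H_2 ≅ 0.

Fix the vertex order 0 < 1 < 2 < 3 < 4 < 5 < 6 and write every simplex with vertices in increasing order. Then dim K = 2 and the simplices of K are:

  0-simplices (7): [0], [1], [2], [3], [4], [5], [6]
  1-simplices (18): [0,2], [0,4], [0,5], [0,6], [1,2], [1,3], [1,4], [1,5], [1,6], [2,3], [2,4], [2,5], [2,6], [3,4], [3,5], [3,6], [4,5], [4,6]
  2-simplices (12): [0,2,5], [0,2,6], [0,4,5], [0,4,6], [1,2,4], [1,2,5], [1,3,5], [1,3,6], [1,4,6], [2,3,4], [2,3,6], [3,4,5]

so the chain groups are C_0 ≅ Z^7, C_1 ≅ Z^18, C_2 ≅ Z^12.

The boundary map ∂_1: C_1 → C_0 sends each edge [p,q] (with p < q) to q − p. For instance
  ∂[1,3] = [3] − [1].
This gives a 7×18 integer matrix of rank 6; reducing to Smith normal form yields diagonal entries (1,1,1,1,1,1).

The boundary map ∂_2: C_2 → C_1 acts by ∂[p,q,r] = [q,r] − [p,r] + [p,q]. For instance
  ∂[1,3,6] = [3,6] − [1,6] + [1,3],
  ∂[0,2,6] = [2,6] − [0,6] + [0,2].
The resulting 18×12 matrix has rank 12, and its Smith normal form has invariant factors (1,1,1,1,1,1,1,1,1,1,1,2).

Now H_k = ker ∂_k / im ∂_{k+1}, so:

  H_2: rank ker ∂_2 − rank ∂_3 = (12 − 12) − 0 = 0, and there is no ∂_3, so H_2 = 0.

(K is a triangulation of the real projective plane RP^2.)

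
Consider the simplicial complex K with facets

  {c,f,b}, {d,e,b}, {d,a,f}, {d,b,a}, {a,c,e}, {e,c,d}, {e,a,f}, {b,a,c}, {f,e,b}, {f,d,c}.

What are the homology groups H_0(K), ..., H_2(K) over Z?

H_0 ≅ Z,  H_1 ≅ Z_2,  H_2 = 0.

Fix the vertex order a < b < c < d < e < f and write every simplex with vertices in increasing order. Then dim K = 2 and the simplices of K are:

  0-simplices (6): a, b, c, d, e, f
  1-simplices (15): ab, ac, ad, ae, af, bc, bd, be, bf, cd, ce, cf, de, df, ef
  2-simplices (10): abc, abd, ace, adf, aef, bcf, bde, bef, cde, cdf

giving chain groups C_0 ≅ Z^6, C_1 ≅ Z^15, C_2 ≅ Z^10.

∂_1: C_1 → C_0 sends each edge [p,q] (with p < q) to q − p.
This gives a 6×15 integer matrix of rank 5; reducing to Smith normal form yields diagonal entries (1,1,1,1,1).

Boundary ∂_2: C_2 → C_1 maps a triangle to the signed sum of its edges. For instance
  ∂abd = bd − ad + ab,
  ∂aef = ef − af + ae.
As a 15×10 matrix over Z this has rank 10, with invariant factors (1,1,1,1,1,1,1,1,1,2).

Now H_k = ker ∂_k / im ∂_{k+1}, so:

  H_0: rank C_0 − rank ∂_1 = 6 − 5 = 1, and the invariant factors of ∂_1 are all 1, so H_0 ≅ Z.
  H_1: rank ker ∂_1 − rank ∂_2 = (15 − 5) − 10 = 0, and ∂_2 has invariant factor 2 > 1, so H_1 ≅ Z_2.
  H_2: rank ker ∂_2 − rank ∂_3 = (10 − 10) − 0 = 0, and there is no ∂_3, so H_2 ≅ 0.

As a check, the Euler characteristic is 6 − 15 + 10 = 1, which agrees with 1 − 0 + 0 = 1.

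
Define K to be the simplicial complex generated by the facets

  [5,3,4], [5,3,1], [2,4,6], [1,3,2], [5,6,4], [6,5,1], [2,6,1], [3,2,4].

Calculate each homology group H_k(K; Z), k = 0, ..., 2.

H_0 ≅ Z,  H_1 = 0,  H_2 ≅ Z.

K has 6 vertices, 12 edges, 8 triangles.
rank ∂_0 = 0, rank ∂_1 = 5 ⇒ b_0 = 6 − 0 − 5 = 1; all invariant factors of ∂_1 are 1 so no torsion. So H_0 ≅ Z.
rank ∂_1 = 5, rank ∂_2 = 7 ⇒ b_1 = 12 − 5 − 7 = 0; all invariant factors of ∂_2 are 1 so no torsion. So H_1 ≅ 0.
rank ∂_2 = 7, rank ∂_3 = 0 ⇒ b_2 = 8 − 7 − 0 = 1. So H_2 ≅ Z.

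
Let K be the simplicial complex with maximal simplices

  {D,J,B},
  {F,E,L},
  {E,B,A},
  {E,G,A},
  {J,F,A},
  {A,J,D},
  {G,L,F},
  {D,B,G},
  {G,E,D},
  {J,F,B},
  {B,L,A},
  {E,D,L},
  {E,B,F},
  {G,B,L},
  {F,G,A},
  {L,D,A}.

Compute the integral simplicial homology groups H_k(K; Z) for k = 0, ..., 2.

H_0 ≅ Z,  H_1 ≅ Z^2,  H_2 ≅ Z.

Order the vertices as A < B < D < E < F < G < J < L. Listing each simplex with vertices in this order, K has dimension 2 with simplices:

  0-simplices (8): A, B, D, E, F, G, J, L
  1-simplices (24): AB, AD, AE, AF, AG, AJ, AL, BD, BE, BF, BG, BJ, BL, DE, DG, DJ, DL, EF, EG, EL, FG, FJ, FL, GL
  2-simplices (16): ABE, ABL, ADJ, ADL, AEG, AFG, AFJ, BDG, BDJ, BEF, BFJ, BGL, DEG, DEL, EFL, FGL

Hence C_0 ≅ Z^8, C_1 ≅ Z^24, C_2 ≅ Z^16.

The boundary map ∂_1: C_1 → C_0 sends each edge [p,q] (with p < q) to q − p. For instance
  ∂AD = D − A.
As a 8×24 matrix over Z this has rank 7, with invariant factors (1,1,1,1,1,1,1).

∂_2: C_2 → C_1 acts by ∂[p,q,r] = [q,r] − [p,r] + [p,q]. For instance
  ∂DEL = EL − DL + DE,
  ∂AFG = FG − AG + AF.
This gives a 24×16 integer matrix of rank 15; reducing to Smith normal form yields diagonal entries (1,1,1,1,1,1,1,1,1,1,1,1,1,1,1).

From H_k ≅ ker(∂_k) / im(∂_{k+1}) we obtain:

  H_0: rank C_0 − rank ∂_1 = 8 − 7 = 1, and the invariant factors of ∂_1 are all 1, so H_0 ≅ Z.
  H_1: rank ker ∂_1 − rank ∂_2 = (24 − 7) − 15 = 2, and the invariant factors of ∂_2 are all 1, so H_1 ≅ Z^2.
  H_2: rank ker ∂_2 − rank ∂_3 = (16 − 15) − 0 = 1, and there is no ∂_3, so H_2 ≅ Z.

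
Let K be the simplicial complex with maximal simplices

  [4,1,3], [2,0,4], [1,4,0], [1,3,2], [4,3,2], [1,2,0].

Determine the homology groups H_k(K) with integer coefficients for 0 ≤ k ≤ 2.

H_0 = Z,  H_1 = 0,  H_2 = Z.

We work with the vertex ordering 0 < 1 < 2 < 3 < 4. The simplices of K, each written with vertices in increasing order, are:

  0-simplices (5): [0], [1], [2], [3], [4]
  1-simplices (9): [0,1], [0,2], [0,4], [1,2], [1,3], [1,4], [2,3], [2,4], [3,4]
  2-simplices (6): [0,1,2], [0,1,4], [0,2,4], [1,2,3], [1,3,4], [2,3,4]

so the chain groups are C_0 ≅ Z^5, C_1 ≅ Z^9, C_2 ≅ Z^6.

∂_1: C_1 → C_0 is given by ∂[p,q] = [q] − [p].
The 5×9 boundary matrix has rank 4 and Smith normal form diag(1,1,1,1).

Boundary ∂_2: C_2 → C_1 acts by ∂[p,q,r] = [q,r] − [p,r] + [p,q]. For instance
  ∂[1,2,3] = [2,3] − [1,3] + [1,2],
  ∂[1,3,4] = [3,4] − [1,4] + [1,3].
This gives a 9×6 integer matrix of rank 5; reducing to Smith normal form yields diagonal entries (1,1,1,1,1).

From H_k ≅ ker(∂_k) / im(∂_{k+1}) we obtain:

  H_0: rank C_0 − rank ∂_1 = 5 − 4 = 1, and the invariant factors of ∂_1 are all 1, so H_0 = Z.
  H_1: rank ker ∂_1 − rank ∂_2 = (9 − 4) − 5 = 0, and the invariant factors of ∂_2 are all 1, so H_1 = 0.
  H_2: rank ker ∂_2 − rank ∂_3 = (6 − 5) − 0 = 1, and there is no ∂_3, so H_2 = Z.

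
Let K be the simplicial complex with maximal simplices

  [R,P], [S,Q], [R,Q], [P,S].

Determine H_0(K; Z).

Fix the vertex order P < Q < R < S and write every simplex with vertices in increasing order. Then dim K = 1 and the simplices of K are:

  0-simplices (4): P, Q, R, S
  1-simplices (4): PR, PS, QR, QS

giving chain groups C_0 ≅ Z^4, C_1 ≅ Z^4.

The boundary map ∂_1: C_1 → C_0 is given by ∂[p,q] = [q] − [p]. For instance
  ∂QS = S − Q.
The 4×4 boundary matrix has rank 3 and Smith normal form diag(1,1,1).

From H_k ≅ ker(∂_k) / im(∂_{k+1}) we obtain:

  H_0: rank C_0 − rank ∂_1 = 4 − 3 = 1, and the invariant factors of ∂_1 are all 1, so H_0 = Z.

H_0 = Z.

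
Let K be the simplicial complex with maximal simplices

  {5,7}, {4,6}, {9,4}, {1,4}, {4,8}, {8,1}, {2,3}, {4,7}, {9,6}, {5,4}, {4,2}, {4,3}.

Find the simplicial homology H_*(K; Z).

H_0 = Z,  H_1 = Z^4.

Fix the vertex order 1 < 2 < 3 < 4 < 5 < 6 < 7 < 8 < 9 and write every simplex with vertices in increasing order. Then dim K = 1 and the simplices of K are:

  0-simplices (9): [1], [2], [3], [4], [5], [6], [7], [8], [9]
  1-simplices (12): [1,4], [1,8], [2,3], [2,4], [3,4], [4,5], [4,6], [4,7], [4,8], [4,9], [5,7], [6,9]

Hence C_0 ≅ Z^9, C_1 ≅ Z^12.

∂_1: C_1 → C_0 sends each edge [p,q] (with p < q) to q − p. For instance
  ∂[5,7] = [7] − [5].
As a 9×12 matrix over Z this has rank 8, with invariant factors (1,1,1,1,1,1,1,1).

From H_k ≅ ker(∂_k) / im(∂_{k+1}) we obtain:

  H_0: rank C_0 − rank ∂_1 = 9 − 8 = 1, and the invariant factors of ∂_1 are all 1, so H_0 ≅ Z.
  H_1: rank ker ∂_1 − rank ∂_2 = (12 − 8) − 0 = 4, and there is no ∂_2, so H_1 ≅ Z^4.

(K is a triangulation of a wedge of 4 circles.)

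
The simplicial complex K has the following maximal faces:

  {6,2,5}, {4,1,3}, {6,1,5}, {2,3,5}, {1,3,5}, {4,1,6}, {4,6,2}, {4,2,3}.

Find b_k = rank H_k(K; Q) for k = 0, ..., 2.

Take the total order 1 < 2 < 3 < 4 < 5 < 6 on the vertex set. Then K (dimension 2) consists of the simplices:

  0-simplices (6): [1], [2], [3], [4], [5], [6]
  1-simplices (12): [1,3], [1,4], [1,5], [1,6], [2,3], [2,4], [2,5], [2,6], [3,4], [3,5], [4,6], [5,6]
  2-simplices (8): [1,3,4], [1,3,5], [1,4,6], [1,5,6], [2,3,4], [2,3,5], [2,4,6], [2,5,6]

giving chain groups C_0 ≅ Z^6, C_1 ≅ Z^12, C_2 ≅ Z^8.

∂_1: C_1 → C_0 sends each edge [p,q] (with p < q) to q − p.
The 6×12 boundary matrix has rank 5 and Smith normal form diag(1,1,1,1,1).

The boundary map ∂_2: C_2 → C_1 sends each 2-simplex [p,q,r] to [q,r] − [p,r] + [p,q]. For instance
  ∂[2,4,6] = [4,6] − [2,6] + [2,4],
  ∂[2,3,5] = [3,5] − [2,5] + [2,3].
The 12×8 boundary matrix has rank 7 and Smith normal form diag(1,1,1,1,1,1,1).

From H_k ≅ ker(∂_k) / im(∂_{k+1}) we obtain:

  H_0: rank C_0 − rank ∂_1 = 6 − 5 = 1, and the invariant factors of ∂_1 are all 1, so H_0 ≅ Z.
  H_1: rank ker ∂_1 − rank ∂_2 = (12 − 5) − 7 = 0, and the invariant factors of ∂_2 are all 1, so H_1 ≅ 0.
  H_2: rank ker ∂_2 − rank ∂_3 = (8 − 7) − 0 = 1, and there is no ∂_3, so H_2 ≅ Z.

Hence the Betti numbers are b_0 = 1, b_1 = 0, b_2 = 1.

b_0 = 1, b_1 = 0, b_2 = 1.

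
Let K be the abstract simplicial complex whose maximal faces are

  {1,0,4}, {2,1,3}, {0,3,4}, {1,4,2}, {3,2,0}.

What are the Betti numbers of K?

b_0 = 1, b_1 = 1, b_2 = 0.

K has 5 vertices, 10 edges, 5 triangles.
rank ∂_0 = 0, rank ∂_1 = 4 ⇒ b_0 = 5 − 0 − 4 = 1; all invariant factors of ∂_1 are 1 so no torsion. So H_0 ≅ Z.
rank ∂_1 = 4, rank ∂_2 = 5 ⇒ b_1 = 10 − 4 − 5 = 1; all invariant factors of ∂_2 are 1 so no torsion. So H_1 ≅ Z.
rank ∂_2 = 5, rank ∂_3 = 0 ⇒ b_2 = 5 − 5 − 0 = 0. So H_2 ≅ 0.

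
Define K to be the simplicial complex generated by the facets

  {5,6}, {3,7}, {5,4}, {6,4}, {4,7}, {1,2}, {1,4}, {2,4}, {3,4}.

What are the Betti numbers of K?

b_0 = 1, b_1 = 3.

Take the total order 1 < 2 < 3 < 4 < 5 < 6 < 7 on the vertex set. Then K (dimension 1) consists of the simplices:

  0-simplices (7): [1], [2], [3], [4], [5], [6], [7]
  1-simplices (9): [1,2], [1,4], [2,4], [3,4], [3,7], [4,5], [4,6], [4,7], [5,6]

so the chain groups are C_0 ≅ Z^7, C_1 ≅ Z^9.

The boundary map ∂_1: C_1 → C_0 sends each edge [p,q] (with p < q) to q − p.
As a 7×9 matrix over Z this has rank 6, with invariant factors (1,1,1,1,1,1).

Computing H_k = (kernel of ∂_k) / (image of ∂_{k+1}):

  H_0: rank C_0 − rank ∂_1 = 7 − 6 = 1, and the invariant factors of ∂_1 are all 1, so H_0 = Z.
  H_1: rank ker ∂_1 − rank ∂_2 = (9 − 6) − 0 = 3, and there is no ∂_2, so H_1 = Z^3.

Hence the Betti numbers are b_0 = 1, b_1 = 3.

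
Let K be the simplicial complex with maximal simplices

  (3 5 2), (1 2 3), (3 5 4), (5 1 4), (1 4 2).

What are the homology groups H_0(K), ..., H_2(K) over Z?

H_0 ≅ Z,  H_1 ≅ Z,  H_2 = 0.

Take the total order 1 < 2 < 3 < 4 < 5 on the vertex set. Then K (dimension 2) consists of the simplices:

  0-simplices (5): [1], [2], [3], [4], [5]
  1-simplices (10): [1,2], [1,3], [1,4], [1,5], [2,3], [2,4], [2,5], [3,4], [3,5], [4,5]
  2-simplices (5): [1,2,3], [1,2,4], [1,4,5], [2,3,5], [3,4,5]

Hence C_0 ≅ Z^5, C_1 ≅ Z^10, C_2 ≅ Z^5.

Boundary ∂_1: C_1 → C_0 sends each edge [p,q] (with p < q) to q − p.
The resulting 5×10 matrix has rank 4, and its Smith normal form has invariant factors (1,1,1,1).

Boundary ∂_2: C_2 → C_1 maps a triangle to the signed sum of its edges. For instance
  ∂[1,2,4] = [2,4] − [1,4] + [1,2],
  ∂[2,3,5] = [3,5] − [2,5] + [2,3].
This gives a 10×5 integer matrix of rank 5; reducing to Smith normal form yields diagonal entries (1,1,1,1,1).

From H_k ≅ ker(∂_k) / im(∂_{k+1}) we obtain:

  H_0: rank C_0 − rank ∂_1 = 5 − 4 = 1, and the invariant factors of ∂_1 are all 1, so H_0 ≅ Z.
  H_1: rank ker ∂_1 − rank ∂_2 = (10 − 4) − 5 = 1, and the invariant factors of ∂_2 are all 1, so H_1 ≅ Z.
  H_2: rank ker ∂_2 − rank ∂_3 = (5 − 5) − 0 = 0, and there is no ∂_3, so H_2 ≅ 0.

(K is a triangulation of the Möbius band.)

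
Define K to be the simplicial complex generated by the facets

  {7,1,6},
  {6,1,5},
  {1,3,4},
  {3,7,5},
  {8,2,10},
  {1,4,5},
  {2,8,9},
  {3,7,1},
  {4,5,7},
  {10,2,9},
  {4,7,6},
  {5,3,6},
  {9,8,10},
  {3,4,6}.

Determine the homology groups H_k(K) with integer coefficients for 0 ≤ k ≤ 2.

Fix the vertex order 1 < 2 < 3 < 4 < 5 < 6 < 7 < 8 < 9 < 10 and write every simplex with vertices in increasing order. Then dim K = 2 and the simplices of K are:

  0-simplices (10): [1], [2], [3], [4], [5], [6], [7], [8], [9], [10]
  1-simplices (21): [1,3], [1,4], [1,5], [1,6], [1,7], [2,8], [2,9], [2,10], [3,4], [3,5], [3,6], [3,7], [4,5], [4,6], [4,7], [5,6], [5,7], [6,7], [8,9], [8,10], [9,10]
  2-simplices (14): [1,3,4], [1,3,7], [1,4,5], [1,5,6], [1,6,7], [2,8,9], [2,8,10], [2,9,10], [3,4,6], [3,5,6], [3,5,7], [4,5,7], [4,6,7], [8,9,10]

so the chain groups are C_0 ≅ Z^10, C_1 ≅ Z^21, C_2 ≅ Z^14.

∂_1: C_1 → C_0 is given by ∂[p,q] = [q] − [p].
As a 10×21 matrix over Z this has rank 8, with invariant factors (1,1,1,1,1,1,1,1).

∂_2: C_2 → C_1 acts by ∂[p,q,r] = [q,r] − [p,r] + [p,q]. For instance
  ∂[3,4,6] = [4,6] − [3,6] + [3,4],
  ∂[4,5,7] = [5,7] − [4,7] + [4,5].
The 21×14 boundary matrix has rank 13 and Smith normal form diag(1,1,1,1,1,1,1,1,1,1,1,1,2).

Reading off H_k = ker ∂_k / im ∂_{k+1}:

  H_0: rank C_0 − rank ∂_1 = 10 − 8 = 2, and the invariant factors of ∂_1 are all 1, so H_0 = Z^2.
  H_1: rank ker ∂_1 − rank ∂_2 = (21 − 8) − 13 = 0, and ∂_2 has invariant factor 2 > 1, so H_1 = Z/2.
  H_2: rank ker ∂_2 − rank ∂_3 = (14 − 13) − 0 = 1, and there is no ∂_3, so H_2 = Z.

H_0 = Z^2,  H_1 = Z/2,  H_2 = Z.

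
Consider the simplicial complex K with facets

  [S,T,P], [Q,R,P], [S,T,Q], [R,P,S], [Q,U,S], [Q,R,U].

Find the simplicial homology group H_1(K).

K has 6 vertices, 12 edges, 6 triangles.
rank ∂_1 = 5, rank ∂_2 = 6 ⇒ b_1 = 12 − 5 − 6 = 1; all invariant factors of ∂_2 are 1 so no torsion. So H_1 = Z.

H_1 = Z.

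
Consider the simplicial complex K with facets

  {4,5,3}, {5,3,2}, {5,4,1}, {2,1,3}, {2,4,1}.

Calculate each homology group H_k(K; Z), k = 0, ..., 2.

H_0 = Z,  H_1 = Z,  H_2 = 0.

Order the vertices as 1 < 2 < 3 < 4 < 5. Listing each simplex with vertices in this order, K has dimension 2 with simplices:

  0-simplices (5): [1], [2], [3], [4], [5]
  1-simplices (10): [1,2], [1,3], [1,4], [1,5], [2,3], [2,4], [2,5], [3,4], [3,5], [4,5]
  2-simplices (5): [1,2,3], [1,2,4], [1,4,5], [2,3,5], [3,4,5]

giving chain groups C_0 ≅ Z^5, C_1 ≅ Z^10, C_2 ≅ Z^5.

The boundary map ∂_1: C_1 → C_0 maps an edge to its endpoints' difference, ∂[p,q] = q − p. For instance
  ∂[4,5] = [5] − [4].
As a 5×10 matrix over Z this has rank 4, with invariant factors (1,1,1,1).

The boundary map ∂_2: C_2 → C_1 sends each 2-simplex [p,q,r] to [q,r] − [p,r] + [p,q]. For instance
  ∂[1,4,5] = [4,5] − [1,5] + [1,4],
  ∂[3,4,5] = [4,5] − [3,5] + [3,4].
As a 10×5 matrix over Z this has rank 5, with invariant factors (1,1,1,1,1).

Now H_k = ker ∂_k / im ∂_{k+1}, so:

  H_0: rank C_0 − rank ∂_1 = 5 − 4 = 1, and the invariant factors of ∂_1 are all 1, so H_0 = Z.
  H_1: rank ker ∂_1 − rank ∂_2 = (10 − 4) − 5 = 1, and the invariant factors of ∂_2 are all 1, so H_1 = Z.
  H_2: rank ker ∂_2 − rank ∂_3 = (5 − 5) − 0 = 0, and there is no ∂_3, so H_2 = 0.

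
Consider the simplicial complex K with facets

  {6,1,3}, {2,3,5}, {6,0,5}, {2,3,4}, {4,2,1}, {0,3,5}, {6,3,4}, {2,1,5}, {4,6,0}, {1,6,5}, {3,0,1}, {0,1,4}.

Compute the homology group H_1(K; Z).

Order the vertices as 0 < 1 < 2 < 3 < 4 < 5 < 6. Listing each simplex with vertices in this order, K has dimension 2 with simplices:

  0-simplices (7): [0], [1], [2], [3], [4], [5], [6]
  1-simplices (18): [0,1], [0,3], [0,4], [0,5], [0,6], [1,2], [1,3], [1,4], [1,5], [1,6], [2,3], [2,4], [2,5], [3,4], [3,5], [3,6], [4,6], [5,6]
  2-simplices (12): [0,1,3], [0,1,4], [0,3,5], [0,4,6], [0,5,6], [1,2,4], [1,2,5], [1,3,6], [1,5,6], [2,3,4], [2,3,5], [3,4,6]

giving chain groups C_0 ≅ Z^7, C_1 ≅ Z^18, C_2 ≅ Z^12.

Boundary ∂_1: C_1 → C_0 sends each edge [p,q] (with p < q) to q − p. For instance
  ∂[0,5] = [5] − [0].
The resulting 7×18 matrix has rank 6, and its Smith normal form has invariant factors (1,1,1,1,1,1).

The boundary map ∂_2: C_2 → C_1 acts by ∂[p,q,r] = [q,r] − [p,r] + [p,q]. For instance
  ∂[2,3,5] = [3,5] − [2,5] + [2,3],
  ∂[2,3,4] = [3,4] − [2,4] + [2,3].
This gives a 18×12 integer matrix of rank 12; reducing to Smith normal form yields diagonal entries (1,1,1,1,1,1,1,1,1,1,1,2).

Now H_k = ker ∂_k / im ∂_{k+1}, so:

  H_1: rank ker ∂_1 − rank ∂_2 = (18 − 6) − 12 = 0, and ∂_2 has invariant factor 2 > 1, so H_1 = Z/2.

(K is a triangulation of the real projective plane RP^2.)

H_1 ≅ Z/2.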